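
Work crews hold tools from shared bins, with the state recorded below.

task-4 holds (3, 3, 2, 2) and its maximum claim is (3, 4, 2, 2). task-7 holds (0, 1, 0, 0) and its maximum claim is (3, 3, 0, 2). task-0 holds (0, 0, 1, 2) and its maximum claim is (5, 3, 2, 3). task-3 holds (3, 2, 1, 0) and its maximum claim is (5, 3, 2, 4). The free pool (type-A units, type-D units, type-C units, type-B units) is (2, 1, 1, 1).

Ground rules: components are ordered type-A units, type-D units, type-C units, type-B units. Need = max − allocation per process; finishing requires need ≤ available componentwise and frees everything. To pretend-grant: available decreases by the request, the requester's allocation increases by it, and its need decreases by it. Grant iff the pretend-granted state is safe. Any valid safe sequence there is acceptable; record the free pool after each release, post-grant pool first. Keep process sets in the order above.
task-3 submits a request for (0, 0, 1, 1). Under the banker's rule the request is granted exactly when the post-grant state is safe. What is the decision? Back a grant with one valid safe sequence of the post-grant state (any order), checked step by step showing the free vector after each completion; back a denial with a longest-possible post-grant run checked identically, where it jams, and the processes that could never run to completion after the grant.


GRANT: granting preserves safety; a valid post-grant sequence is task-4, task-0, task-3, task-7.
Key observation: even at the reduced pool (2, 1, 0, 0), task-4 fits immediately, so safety survives the grant.
Step-by-step check of the post-grant state:
  pool = (2, 1, 0, 0)
  task-4 needs (0, 1, 0, 0) <= (2, 1, 0, 0) -> finishes; pool += (3, 3, 2, 2) = (5, 4, 2, 2)
  task-0 needs (5, 3, 1, 1) <= (5, 4, 2, 2) -> finishes; pool += (0, 0, 1, 2) = (5, 4, 3, 4)
  task-3 needs (2, 1, 0, 3) <= (5, 4, 3, 4) -> finishes; pool += (3, 2, 2, 1) = (8, 6, 5, 5)
  task-7 needs (3, 2, 0, 2) <= (8, 6, 5, 5) -> finishes; pool += (0, 1, 0, 0) = (8, 7, 5, 5)


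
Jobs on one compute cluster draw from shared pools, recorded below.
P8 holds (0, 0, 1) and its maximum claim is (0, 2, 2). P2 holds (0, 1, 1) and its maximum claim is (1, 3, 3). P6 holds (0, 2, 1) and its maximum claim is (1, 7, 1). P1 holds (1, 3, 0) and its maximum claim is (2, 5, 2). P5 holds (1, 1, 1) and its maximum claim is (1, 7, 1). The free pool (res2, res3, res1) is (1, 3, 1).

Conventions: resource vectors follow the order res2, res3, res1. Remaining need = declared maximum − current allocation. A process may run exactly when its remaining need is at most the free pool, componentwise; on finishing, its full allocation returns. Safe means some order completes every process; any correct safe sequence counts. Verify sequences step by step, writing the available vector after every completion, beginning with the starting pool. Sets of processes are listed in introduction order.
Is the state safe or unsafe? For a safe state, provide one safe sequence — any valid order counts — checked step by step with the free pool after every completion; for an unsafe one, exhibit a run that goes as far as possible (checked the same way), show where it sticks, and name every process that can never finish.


The state is SAFE; one workable sequence: P8, P2, P1, P6, P5.
Key observation: P8 marks the first exact bind of the order: its need (0, 2, 1) fits the free (1, 3, 1) with zero slack on a requested resource.
Walking it through:
  pool = (1, 3, 1)
  P8: need (0, 2, 1) fits (1, 3, 1); releases (0, 0, 1), pool now (1, 3, 2)
  P2: need (1, 2, 2) fits (1, 3, 2); releases (0, 1, 1), pool now (1, 4, 3)
  P1: need (1, 2, 2) fits (1, 4, 3); releases (1, 3, 0), pool now (2, 7, 3)
  P6: need (1, 5, 0) fits (2, 7, 3); releases (0, 2, 1), pool now (2, 9, 4)
  P5: need (0, 6, 0) fits (2, 9, 4); releases (1, 1, 1), pool now (3, 10, 5)


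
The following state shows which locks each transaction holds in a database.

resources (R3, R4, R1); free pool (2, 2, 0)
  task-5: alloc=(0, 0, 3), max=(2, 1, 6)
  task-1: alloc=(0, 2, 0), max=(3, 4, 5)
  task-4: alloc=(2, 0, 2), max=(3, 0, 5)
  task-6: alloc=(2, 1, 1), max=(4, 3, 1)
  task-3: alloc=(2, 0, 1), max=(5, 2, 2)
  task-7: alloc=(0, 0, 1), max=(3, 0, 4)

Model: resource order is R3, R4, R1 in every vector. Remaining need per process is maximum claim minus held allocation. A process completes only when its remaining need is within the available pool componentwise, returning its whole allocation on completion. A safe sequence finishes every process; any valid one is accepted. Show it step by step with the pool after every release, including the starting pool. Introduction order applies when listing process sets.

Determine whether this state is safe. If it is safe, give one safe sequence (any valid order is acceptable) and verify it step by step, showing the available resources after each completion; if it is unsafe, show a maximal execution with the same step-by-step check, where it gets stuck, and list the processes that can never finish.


UNSAFE — no complete ordering exists.
Key observation: the wall is R1: completing task-6, task-3 brings the pool only to (6, 3, 2), and all the rest need more.
Going as far as possible: task-6, task-3; after that, nothing fits. Verifying each step:
  pool = (2, 2, 0)
  run task-6 (needs (2, 2, 0), free (2, 2, 0)); after release of (2, 1, 1) the pool is (4, 3, 1)
  run task-3 (needs (3, 2, 1), free (4, 3, 1)); after release of (2, 0, 1) the pool is (6, 3, 2)
  task-5 cannot run: need (2, 1, 3) vs free (6, 3, 2) (insufficient R1)
  task-1 cannot run: need (3, 2, 5) vs free (6, 3, 2) (insufficient R1)
  task-4 cannot run: need (1, 0, 3) vs free (6, 3, 2) (insufficient R1)
  task-7 cannot run: need (3, 0, 3) vs free (6, 3, 2) (insufficient R1)
Never able to finish: task-5, task-1, task-4 and task-7.


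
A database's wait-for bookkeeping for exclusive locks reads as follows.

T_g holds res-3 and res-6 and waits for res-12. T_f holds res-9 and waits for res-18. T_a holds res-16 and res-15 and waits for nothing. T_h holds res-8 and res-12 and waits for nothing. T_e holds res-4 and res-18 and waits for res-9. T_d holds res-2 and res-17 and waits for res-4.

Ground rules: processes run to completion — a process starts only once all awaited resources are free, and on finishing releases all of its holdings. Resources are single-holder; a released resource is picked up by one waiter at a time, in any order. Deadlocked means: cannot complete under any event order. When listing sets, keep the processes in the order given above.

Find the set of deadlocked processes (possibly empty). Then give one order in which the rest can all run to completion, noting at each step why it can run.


Deadlocked set: T_f, T_e and T_d.
Key observation: T_f -> T_e -> T_f is a circular wait — nothing in it can go first; T_d waits into the deadlock from upstream.
The rest can finish in the order T_h, T_a, T_g.
Walking it through:
  T_h waits on nothing -> runs at once and releases res-8 and res-12
  T_a waits on nothing -> runs at once and releases res-16 and res-15
  T_g: everything it awaited (res-12) is free; runs, freeing res-3 and res-6


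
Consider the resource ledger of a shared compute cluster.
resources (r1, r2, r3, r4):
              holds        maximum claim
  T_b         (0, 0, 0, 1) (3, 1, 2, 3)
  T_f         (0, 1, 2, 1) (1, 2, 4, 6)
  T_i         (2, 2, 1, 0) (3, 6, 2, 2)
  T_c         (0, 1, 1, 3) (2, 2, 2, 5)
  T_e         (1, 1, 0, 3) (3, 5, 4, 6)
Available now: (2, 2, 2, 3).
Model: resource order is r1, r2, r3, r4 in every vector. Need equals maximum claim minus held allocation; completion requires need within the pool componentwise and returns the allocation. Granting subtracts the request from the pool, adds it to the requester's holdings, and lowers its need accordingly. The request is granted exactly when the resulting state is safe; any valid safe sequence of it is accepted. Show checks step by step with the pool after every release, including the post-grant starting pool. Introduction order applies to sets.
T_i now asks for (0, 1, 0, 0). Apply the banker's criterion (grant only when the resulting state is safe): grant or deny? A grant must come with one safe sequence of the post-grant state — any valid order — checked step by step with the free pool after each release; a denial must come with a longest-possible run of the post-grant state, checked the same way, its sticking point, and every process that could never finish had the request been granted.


GRANT. The post-grant state is safe; one safe sequence: T_c, T_f, T_i, T_b, T_e.
Key observation: the transfer keeps a workable pool ((2, 1, 2, 3)); T_c starts the safe sequence.
Verifying the post-grant state step by step:
  pool = (2, 1, 2, 3)
  T_c needs (2, 1, 1, 2) <= (2, 1, 2, 3) -> finishes; pool += (0, 1, 1, 3) = (2, 2, 3, 6)
  T_f needs (1, 1, 2, 5) <= (2, 2, 3, 6) -> finishes; pool += (0, 1, 2, 1) = (2, 3, 5, 7)
  T_i needs (1, 3, 1, 2) <= (2, 3, 5, 7) -> finishes; pool += (2, 3, 1, 0) = (4, 6, 6, 7)
  T_b needs (3, 1, 2, 2) <= (4, 6, 6, 7) -> finishes; pool += (0, 0, 0, 1) = (4, 6, 6, 8)
  T_e needs (2, 4, 4, 3) <= (4, 6, 6, 8) -> finishes; pool += (1, 1, 0, 3) = (5, 7, 6, 11)


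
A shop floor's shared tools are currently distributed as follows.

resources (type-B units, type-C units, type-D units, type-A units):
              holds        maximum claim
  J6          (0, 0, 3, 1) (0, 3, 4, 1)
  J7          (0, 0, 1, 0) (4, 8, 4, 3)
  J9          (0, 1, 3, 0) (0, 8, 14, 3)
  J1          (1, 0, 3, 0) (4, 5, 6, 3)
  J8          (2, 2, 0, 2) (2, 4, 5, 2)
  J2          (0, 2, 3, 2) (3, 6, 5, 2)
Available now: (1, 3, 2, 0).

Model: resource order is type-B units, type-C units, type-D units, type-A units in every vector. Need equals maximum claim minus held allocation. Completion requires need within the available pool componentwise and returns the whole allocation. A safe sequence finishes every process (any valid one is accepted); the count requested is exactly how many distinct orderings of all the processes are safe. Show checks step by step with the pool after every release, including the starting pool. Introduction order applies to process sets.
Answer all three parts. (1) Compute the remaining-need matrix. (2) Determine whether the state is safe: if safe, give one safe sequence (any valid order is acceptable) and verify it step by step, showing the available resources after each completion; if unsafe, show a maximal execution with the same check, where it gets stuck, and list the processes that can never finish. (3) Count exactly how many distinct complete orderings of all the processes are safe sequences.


(1) Outstanding need per process (order type-B units, type-C units, type-D units, type-A units):
  J6: (0, 3, 1, 0)
  J7: (4, 8, 3, 3)
  J9: (0, 7, 11, 3)
  J1: (3, 5, 3, 3)
  J8: (0, 2, 5, 0)
  J2: (3, 4, 2, 0)
(2) The state is SAFE; one workable sequence: J6, J8, J1, J2, J9, J7.
Key observation: reading the order forward, J6 is the first process whose need (0, 3, 1, 0) meets the free pool (1, 3, 2, 0) exactly on a resource it requests.
Walking it through:
  pool = (1, 3, 2, 0)
  run J6 (needs (0, 3, 1, 0), free (1, 3, 2, 0)); after release of (0, 0, 3, 1) the pool is (1, 3, 5, 1)
  run J8 (needs (0, 2, 5, 0), free (1, 3, 5, 1)); after release of (2, 2, 0, 2) the pool is (3, 5, 5, 3)
  run J1 (needs (3, 5, 3, 3), free (3, 5, 5, 3)); after release of (1, 0, 3, 0) the pool is (4, 5, 8, 3)
  run J2 (needs (3, 4, 2, 0), free (4, 5, 8, 3)); after release of (0, 2, 3, 2) the pool is (4, 7, 11, 5)
  run J9 (needs (0, 7, 11, 3), free (4, 7, 11, 5)); after release of (0, 1, 3, 0) the pool is (4, 8, 14, 5)
  run J7 (needs (4, 8, 3, 3), free (4, 8, 14, 5)); after release of (0, 0, 1, 0) the pool is (4, 8, 15, 5)
(3) The exact count: 2 of the possible complete orderings are safe sequences.


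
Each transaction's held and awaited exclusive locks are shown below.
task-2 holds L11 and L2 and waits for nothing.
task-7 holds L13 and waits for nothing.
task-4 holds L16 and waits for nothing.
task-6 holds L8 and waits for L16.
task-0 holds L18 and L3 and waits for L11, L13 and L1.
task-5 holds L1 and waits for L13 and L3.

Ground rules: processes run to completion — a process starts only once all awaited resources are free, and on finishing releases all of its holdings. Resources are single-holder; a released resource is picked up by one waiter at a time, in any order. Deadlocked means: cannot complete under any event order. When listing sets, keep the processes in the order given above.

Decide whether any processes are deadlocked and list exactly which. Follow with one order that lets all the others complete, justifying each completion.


Deadlocked set: task-0 and task-5.
Key observation: along task-0 -> task-5 -> task-0, each member waits on what the next one holds — a deadlock; no other process is dragged down with it.
The rest can finish in the order task-4, task-6, task-2, task-7.
Step-by-step check:
  task-4: no waits; runs immediately, freeing L16
  task-6 waits on L16 — all released -> runs and releases L8
  task-2: no waits; runs immediately, freeing L11 and L2
  task-7: no waits; runs immediately, freeing L13


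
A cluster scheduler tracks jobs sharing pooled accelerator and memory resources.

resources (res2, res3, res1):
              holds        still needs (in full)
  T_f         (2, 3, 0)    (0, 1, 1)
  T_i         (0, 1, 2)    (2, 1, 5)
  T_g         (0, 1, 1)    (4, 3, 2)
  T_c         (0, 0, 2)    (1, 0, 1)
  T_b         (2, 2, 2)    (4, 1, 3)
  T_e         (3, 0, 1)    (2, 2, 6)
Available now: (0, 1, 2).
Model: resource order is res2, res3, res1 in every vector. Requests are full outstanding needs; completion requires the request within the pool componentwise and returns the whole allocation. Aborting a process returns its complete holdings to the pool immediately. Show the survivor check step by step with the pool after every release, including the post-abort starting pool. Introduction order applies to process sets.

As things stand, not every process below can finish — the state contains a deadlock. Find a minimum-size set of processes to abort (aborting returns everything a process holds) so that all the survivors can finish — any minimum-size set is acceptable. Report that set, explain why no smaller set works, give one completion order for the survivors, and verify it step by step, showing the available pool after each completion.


Minimum abort set: T_e.
Key observation: T_i was stuck for good until T_e gave back (3, 0, 1); in the order shown it finishes at step 3.
No smaller set exists: with zero aborts the deadlock remains.
Survivors finish in the order: T_c, T_f, T_i, T_b, T_g. Check, step by step (pool after the aborts first):
  pool = (3, 1, 3)
  T_c: need (1, 0, 1) fits (3, 1, 3); releases (0, 0, 2), pool now (3, 1, 5)
  T_f: need (0, 1, 1) fits (3, 1, 5); releases (2, 3, 0), pool now (5, 4, 5)
  T_i: need (2, 1, 5) fits (5, 4, 5); releases (0, 1, 2), pool now (5, 5, 7)
  T_b: need (4, 1, 3) fits (5, 5, 7); releases (2, 2, 2), pool now (7, 7, 9)
  T_g: need (4, 3, 2) fits (7, 7, 9); releases (0, 1, 1), pool now (7, 8, 10)


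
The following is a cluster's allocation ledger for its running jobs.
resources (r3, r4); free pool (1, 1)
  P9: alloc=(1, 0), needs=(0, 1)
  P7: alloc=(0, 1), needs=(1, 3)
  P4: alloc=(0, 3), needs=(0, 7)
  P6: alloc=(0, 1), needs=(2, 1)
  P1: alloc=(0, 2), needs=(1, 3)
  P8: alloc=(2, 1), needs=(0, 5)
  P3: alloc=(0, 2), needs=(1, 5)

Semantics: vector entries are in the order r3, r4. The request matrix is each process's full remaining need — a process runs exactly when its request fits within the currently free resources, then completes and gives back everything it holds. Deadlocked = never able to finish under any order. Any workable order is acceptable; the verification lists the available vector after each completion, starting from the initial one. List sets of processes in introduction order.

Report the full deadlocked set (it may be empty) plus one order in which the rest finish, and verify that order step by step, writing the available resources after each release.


The deadlocked set is P7, P4, P1, P8 and P3.
Key observation: r4 is the bottleneck — with P9, P6 done the pool holds (2, 2), short of every remaining need.
The rest can finish in the order P9, P6. Verifying each step:
  pool = (1, 1)
  P9: need (0, 1) fits (1, 1); releases (1, 0), pool now (2, 1)
  P6: need (2, 1) fits (2, 1); releases (0, 1), pool now (2, 2)
The blocked processes can never fit:
  P7 cannot run: need (1, 3) vs free (2, 2) (insufficient r4)
  P4 cannot run: need (0, 7) vs free (2, 2) (insufficient r4)
  P1 cannot run: need (1, 3) vs free (2, 2) (insufficient r4)
  P8 cannot run: need (0, 5) vs free (2, 2) (insufficient r4)
  P3 cannot run: need (1, 5) vs free (2, 2) (insufficient r4)


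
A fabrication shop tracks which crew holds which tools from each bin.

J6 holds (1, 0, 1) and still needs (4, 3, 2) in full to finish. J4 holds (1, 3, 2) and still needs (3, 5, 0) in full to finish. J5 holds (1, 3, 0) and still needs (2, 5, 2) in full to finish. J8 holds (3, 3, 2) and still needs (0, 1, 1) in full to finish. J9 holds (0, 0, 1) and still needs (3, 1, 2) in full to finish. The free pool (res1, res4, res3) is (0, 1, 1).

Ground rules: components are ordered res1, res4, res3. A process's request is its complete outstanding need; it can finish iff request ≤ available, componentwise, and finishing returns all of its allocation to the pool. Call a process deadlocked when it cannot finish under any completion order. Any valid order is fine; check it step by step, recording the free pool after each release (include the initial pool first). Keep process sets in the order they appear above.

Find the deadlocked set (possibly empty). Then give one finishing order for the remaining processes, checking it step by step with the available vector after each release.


Deadlocked set: J6, J4 and J5.
Key observation: after J8, J9 the pool peaks at (3, 4, 4), and each blocked process is short somewhere: J6 on res1; J4 on res4; J5 on res4.
A valid finishing order for the others: J8, J9. Verifying each step:
  pool = (0, 1, 1)
  run J8 (needs (0, 1, 1), free (0, 1, 1)); after release of (3, 3, 2) the pool is (3, 4, 3)
  run J9 (needs (3, 1, 2), free (3, 4, 3)); after release of (0, 0, 1) the pool is (3, 4, 4)
The stuck group stays short no matter what:
  J6 still needs (4, 3, 2) but only (3, 4, 4) is free — short on res1
  J4 still needs (3, 5, 0) but only (3, 4, 4) is free — short on res4
  J5 still needs (2, 5, 2) but only (3, 4, 4) is free — short on res4


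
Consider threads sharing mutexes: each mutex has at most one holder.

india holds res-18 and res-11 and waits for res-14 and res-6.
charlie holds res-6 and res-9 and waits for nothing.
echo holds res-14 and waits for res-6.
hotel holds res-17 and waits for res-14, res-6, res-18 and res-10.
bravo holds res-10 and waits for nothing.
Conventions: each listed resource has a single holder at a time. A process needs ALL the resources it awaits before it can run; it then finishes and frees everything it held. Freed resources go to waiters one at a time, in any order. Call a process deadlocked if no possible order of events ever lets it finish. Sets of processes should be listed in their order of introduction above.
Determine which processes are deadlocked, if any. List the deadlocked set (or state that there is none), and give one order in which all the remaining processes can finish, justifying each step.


The deadlocked set is empty.
Key observation: every chain of waits terminates; starting from the processes that wait on nothing, all the rest unlock in turn.
A valid finishing order for the others: charlie, echo, india, bravo, hotel.
Walking it through:
  charlie waits on nothing -> runs at once and releases res-6 and res-9
  echo waits on res-6 — all released -> runs and releases res-14
  india waits on res-14 and res-6 — all released -> runs and releases res-18 and res-11
  bravo waits on nothing -> runs at once and releases res-10
  hotel waits on res-14, res-6, res-18 and res-10 — all released -> runs and releases res-17


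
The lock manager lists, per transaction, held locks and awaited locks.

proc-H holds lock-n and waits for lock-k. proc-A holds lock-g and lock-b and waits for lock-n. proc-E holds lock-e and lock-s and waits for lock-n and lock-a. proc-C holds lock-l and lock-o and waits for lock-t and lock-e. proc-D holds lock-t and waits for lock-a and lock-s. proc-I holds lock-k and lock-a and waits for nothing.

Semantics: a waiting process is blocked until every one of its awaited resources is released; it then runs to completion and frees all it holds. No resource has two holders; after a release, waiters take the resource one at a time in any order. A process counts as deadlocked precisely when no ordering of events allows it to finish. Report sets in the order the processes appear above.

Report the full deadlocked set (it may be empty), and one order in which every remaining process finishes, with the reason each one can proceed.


The deadlocked set is empty.
Key observation: every chain of waits terminates; starting from the processes that wait on nothing, all the rest unlock in turn.
A valid finishing order for the others: proc-I, proc-H, proc-A, proc-E, proc-D, proc-C.
Check, step by step:
  proc-I waits on nothing -> runs at once and releases lock-k and lock-a
  run proc-H (all its waits — lock-k — are resolved); releases lock-n
  run proc-A (all its waits — lock-n — are resolved); releases lock-g and lock-b
  run proc-E (all its waits — lock-n and lock-a — are resolved); releases lock-e and lock-s
  run proc-D (all its waits — lock-a and lock-s — are resolved); releases lock-t
  run proc-C (all its waits — lock-t and lock-e — are resolved); releases lock-l and lock-o


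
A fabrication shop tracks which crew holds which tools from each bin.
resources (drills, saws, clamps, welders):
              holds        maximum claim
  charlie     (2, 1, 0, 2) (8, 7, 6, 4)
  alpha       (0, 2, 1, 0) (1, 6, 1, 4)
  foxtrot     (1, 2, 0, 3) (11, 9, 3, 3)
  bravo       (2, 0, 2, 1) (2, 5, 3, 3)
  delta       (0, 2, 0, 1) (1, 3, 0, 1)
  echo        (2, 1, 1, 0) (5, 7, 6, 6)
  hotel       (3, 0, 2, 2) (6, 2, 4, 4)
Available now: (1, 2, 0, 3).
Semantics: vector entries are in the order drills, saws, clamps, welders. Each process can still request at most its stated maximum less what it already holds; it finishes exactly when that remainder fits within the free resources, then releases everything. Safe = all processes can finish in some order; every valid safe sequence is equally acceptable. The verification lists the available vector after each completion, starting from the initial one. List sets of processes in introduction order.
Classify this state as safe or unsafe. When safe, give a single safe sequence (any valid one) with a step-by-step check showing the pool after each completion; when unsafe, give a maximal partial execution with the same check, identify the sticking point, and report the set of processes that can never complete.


SAFE, for example via the order delta, alpha, bravo, hotel, echo, charlie, foxtrot.
Key observation: delta is the earliest step where a requested resource binds exactly: need (1, 1, 0, 0), pool (1, 2, 0, 3) at its turn.
Step-by-step check:
  pool = (1, 2, 0, 3)
  run delta (needs (1, 1, 0, 0), free (1, 2, 0, 3)); after release of (0, 2, 0, 1) the pool is (1, 4, 0, 4)
  run alpha (needs (1, 4, 0, 4), free (1, 4, 0, 4)); after release of (0, 2, 1, 0) the pool is (1, 6, 1, 4)
  run bravo (needs (0, 5, 1, 2), free (1, 6, 1, 4)); after release of (2, 0, 2, 1) the pool is (3, 6, 3, 5)
  run hotel (needs (3, 2, 2, 2), free (3, 6, 3, 5)); after release of (3, 0, 2, 2) the pool is (6, 6, 5, 7)
  run echo (needs (3, 6, 5, 6), free (6, 6, 5, 7)); after release of (2, 1, 1, 0) the pool is (8, 7, 6, 7)
  run charlie (needs (6, 6, 6, 2), free (8, 7, 6, 7)); after release of (2, 1, 0, 2) the pool is (10, 8, 6, 9)
  run foxtrot (needs (10, 7, 3, 0), free (10, 8, 6, 9)); after release of (1, 2, 0, 3) the pool is (11, 10, 6, 12)


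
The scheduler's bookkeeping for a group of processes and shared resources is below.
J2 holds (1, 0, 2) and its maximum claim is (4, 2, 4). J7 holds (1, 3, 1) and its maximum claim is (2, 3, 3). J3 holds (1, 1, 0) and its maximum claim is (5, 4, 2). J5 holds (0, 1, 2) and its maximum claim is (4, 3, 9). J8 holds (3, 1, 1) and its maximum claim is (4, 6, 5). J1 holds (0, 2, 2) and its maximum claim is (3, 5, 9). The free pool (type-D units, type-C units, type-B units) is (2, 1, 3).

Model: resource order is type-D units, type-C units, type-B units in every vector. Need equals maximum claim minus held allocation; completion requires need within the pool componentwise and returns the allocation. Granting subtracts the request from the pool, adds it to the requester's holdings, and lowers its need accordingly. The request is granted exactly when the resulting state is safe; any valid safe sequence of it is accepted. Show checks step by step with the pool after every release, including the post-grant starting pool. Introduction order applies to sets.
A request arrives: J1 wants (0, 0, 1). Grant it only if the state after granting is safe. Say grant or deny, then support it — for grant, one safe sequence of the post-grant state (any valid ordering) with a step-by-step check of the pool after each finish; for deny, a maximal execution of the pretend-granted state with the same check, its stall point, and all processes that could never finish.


GRANT — the state after the grant stays safe, e.g. via J7, J2, J3, J8, J1, J5.
Key observation: the grant leaves (2, 1, 2) free — enough for J7, whose release restarts the cascade.
Step-by-step check of the post-grant state:
  pool = (2, 1, 2)
  J7: need (1, 0, 2) fits (2, 1, 2); releases (1, 3, 1), pool now (3, 4, 3)
  J2: need (3, 2, 2) fits (3, 4, 3); releases (1, 0, 2), pool now (4, 4, 5)
  J3: need (4, 3, 2) fits (4, 4, 5); releases (1, 1, 0), pool now (5, 5, 5)
  J8: need (1, 5, 4) fits (5, 5, 5); releases (3, 1, 1), pool now (8, 6, 6)
  J1: need (3, 3, 6) fits (8, 6, 6); releases (0, 2, 3), pool now (8, 8, 9)
  J5: need (4, 2, 7) fits (8, 8, 9); releases (0, 1, 2), pool now (8, 9, 11)


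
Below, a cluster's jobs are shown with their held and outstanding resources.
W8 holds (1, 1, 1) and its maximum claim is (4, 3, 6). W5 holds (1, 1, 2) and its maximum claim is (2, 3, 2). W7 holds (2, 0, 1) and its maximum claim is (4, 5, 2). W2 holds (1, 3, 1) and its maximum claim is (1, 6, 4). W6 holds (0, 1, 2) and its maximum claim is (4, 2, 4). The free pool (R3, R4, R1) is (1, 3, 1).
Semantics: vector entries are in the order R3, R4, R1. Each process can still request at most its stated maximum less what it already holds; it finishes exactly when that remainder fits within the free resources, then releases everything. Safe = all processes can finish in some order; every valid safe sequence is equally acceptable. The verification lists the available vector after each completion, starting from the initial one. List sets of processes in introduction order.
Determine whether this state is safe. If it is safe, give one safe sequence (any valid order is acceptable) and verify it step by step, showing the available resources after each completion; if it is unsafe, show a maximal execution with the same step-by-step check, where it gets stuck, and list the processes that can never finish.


The state is SAFE; one workable sequence: W5, W2, W7, W6, W8.
Key observation: reading the order forward, W5 is the first process whose need (1, 2, 0) meets the free pool (1, 3, 1) exactly on a resource it requests.
Walking it through:
  pool = (1, 3, 1)
  W5 needs (1, 2, 0) <= (1, 3, 1) -> finishes; pool += (1, 1, 2) = (2, 4, 3)
  W2 needs (0, 3, 3) <= (2, 4, 3) -> finishes; pool += (1, 3, 1) = (3, 7, 4)
  W7 needs (2, 5, 1) <= (3, 7, 4) -> finishes; pool += (2, 0, 1) = (5, 7, 5)
  W6 needs (4, 1, 2) <= (5, 7, 5) -> finishes; pool += (0, 1, 2) = (5, 8, 7)
  W8 needs (3, 2, 5) <= (5, 8, 7) -> finishes; pool += (1, 1, 1) = (6, 9, 8)


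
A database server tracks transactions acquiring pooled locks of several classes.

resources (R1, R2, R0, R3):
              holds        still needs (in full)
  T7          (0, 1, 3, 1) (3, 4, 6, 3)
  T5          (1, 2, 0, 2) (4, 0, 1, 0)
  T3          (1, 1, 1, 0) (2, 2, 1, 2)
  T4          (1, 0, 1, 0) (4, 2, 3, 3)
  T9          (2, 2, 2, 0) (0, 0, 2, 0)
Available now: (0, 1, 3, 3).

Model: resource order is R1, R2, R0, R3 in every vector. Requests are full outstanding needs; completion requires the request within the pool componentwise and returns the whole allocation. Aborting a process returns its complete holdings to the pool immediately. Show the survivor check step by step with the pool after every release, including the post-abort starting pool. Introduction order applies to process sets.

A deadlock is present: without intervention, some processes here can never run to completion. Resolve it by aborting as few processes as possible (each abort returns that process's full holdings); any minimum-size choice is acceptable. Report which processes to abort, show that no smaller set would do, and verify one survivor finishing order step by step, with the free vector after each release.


Minimum abort set: T5.
Key observation: T4 was stuck for good until T5 gave back (1, 2, 0, 2); in the order shown it finishes at step 3.
No smaller set exists: with zero aborts the deadlock remains.
Survivors finish in the order: T9, T3, T4, T7. Verifying each step (pool after the aborts first):
  pool = (1, 3, 3, 5)
  run T9 (needs (0, 0, 2, 0), free (1, 3, 3, 5)); after release of (2, 2, 2, 0) the pool is (3, 5, 5, 5)
  run T3 (needs (2, 2, 1, 2), free (3, 5, 5, 5)); after release of (1, 1, 1, 0) the pool is (4, 6, 6, 5)
  run T4 (needs (4, 2, 3, 3), free (4, 6, 6, 5)); after release of (1, 0, 1, 0) the pool is (5, 6, 7, 5)
  run T7 (needs (3, 4, 6, 3), free (5, 6, 7, 5)); after release of (0, 1, 3, 1) the pool is (5, 7, 10, 6)


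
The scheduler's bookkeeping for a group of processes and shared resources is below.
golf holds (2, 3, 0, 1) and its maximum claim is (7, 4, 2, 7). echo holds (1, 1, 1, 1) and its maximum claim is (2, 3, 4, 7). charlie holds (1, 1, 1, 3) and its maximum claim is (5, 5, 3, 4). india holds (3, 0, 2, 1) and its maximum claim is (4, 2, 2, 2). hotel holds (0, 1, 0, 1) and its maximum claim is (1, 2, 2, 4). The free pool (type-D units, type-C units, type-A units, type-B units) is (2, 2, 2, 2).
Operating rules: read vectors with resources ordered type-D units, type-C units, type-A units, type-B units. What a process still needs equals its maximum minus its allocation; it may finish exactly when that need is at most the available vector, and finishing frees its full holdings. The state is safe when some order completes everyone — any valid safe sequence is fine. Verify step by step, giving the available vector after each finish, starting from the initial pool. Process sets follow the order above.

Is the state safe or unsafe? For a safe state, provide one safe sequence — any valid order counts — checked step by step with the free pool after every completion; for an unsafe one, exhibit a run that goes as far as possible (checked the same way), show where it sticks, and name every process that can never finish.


UNSAFE.
Key observation: after india, hotel the pool peaks at (5, 3, 4, 4), and each blocked process is short somewhere: golf on type-B units; echo on type-B units; charlie on type-C units.
The run india, hotel cannot be extended any further. Walking it through:
  pool = (2, 2, 2, 2)
  india needs (1, 2, 0, 1) <= (2, 2, 2, 2) -> finishes; pool += (3, 0, 2, 1) = (5, 2, 4, 3)
  hotel needs (1, 1, 2, 3) <= (5, 2, 4, 3) -> finishes; pool += (0, 1, 0, 1) = (5, 3, 4, 4)
  golf still needs (5, 1, 2, 6) but only (5, 3, 4, 4) is free — short on type-B units
  echo still needs (1, 2, 3, 6) but only (5, 3, 4, 4) is free — short on type-B units
  charlie still needs (4, 4, 2, 1) but only (5, 3, 4, 4) is free — short on type-C units
Permanently blocked: golf, echo and charlie.


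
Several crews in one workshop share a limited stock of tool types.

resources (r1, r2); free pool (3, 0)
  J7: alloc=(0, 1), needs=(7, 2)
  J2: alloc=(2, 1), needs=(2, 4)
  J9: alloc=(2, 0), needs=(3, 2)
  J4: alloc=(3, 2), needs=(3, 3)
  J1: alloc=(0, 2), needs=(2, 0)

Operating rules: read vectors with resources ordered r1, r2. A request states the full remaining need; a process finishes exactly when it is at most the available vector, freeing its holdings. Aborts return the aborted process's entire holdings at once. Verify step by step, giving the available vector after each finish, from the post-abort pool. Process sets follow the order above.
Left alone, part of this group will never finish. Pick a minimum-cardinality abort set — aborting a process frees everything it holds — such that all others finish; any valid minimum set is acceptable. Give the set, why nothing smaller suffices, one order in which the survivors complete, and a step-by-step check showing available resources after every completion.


The answer: abort J2.
Key observation: aborting J2 returns (2, 1), and J7 — hopeless before — runs at step 3 with the returned capacity in the pool.
No smaller set exists: with zero aborts the deadlock remains.
Survivors finish in the order: J1, J9, J7, J4. Step-by-step check (pool after the aborts first):
  pool = (5, 1)
  J1 needs (2, 0) <= (5, 1) -> finishes; pool += (0, 2) = (5, 3)
  J9 needs (3, 2) <= (5, 3) -> finishes; pool += (2, 0) = (7, 3)
  J7 needs (7, 2) <= (7, 3) -> finishes; pool += (0, 1) = (7, 4)
  J4 needs (3, 3) <= (7, 4) -> finishes; pool += (3, 2) = (10, 6)


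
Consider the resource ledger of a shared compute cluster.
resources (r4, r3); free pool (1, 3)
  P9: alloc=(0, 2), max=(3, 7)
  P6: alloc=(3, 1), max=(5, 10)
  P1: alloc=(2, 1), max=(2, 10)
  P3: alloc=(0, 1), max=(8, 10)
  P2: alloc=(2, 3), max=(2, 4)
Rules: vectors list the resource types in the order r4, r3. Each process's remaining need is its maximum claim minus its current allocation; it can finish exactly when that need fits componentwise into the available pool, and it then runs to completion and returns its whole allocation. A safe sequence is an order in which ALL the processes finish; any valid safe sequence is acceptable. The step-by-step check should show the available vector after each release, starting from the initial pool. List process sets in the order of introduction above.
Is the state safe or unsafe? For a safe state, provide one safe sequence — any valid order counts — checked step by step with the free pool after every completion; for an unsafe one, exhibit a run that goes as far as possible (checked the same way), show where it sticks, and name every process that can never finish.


UNSAFE.
Key observation: even finishing P2, P9 leaves just (3, 8) free — too little r3 for any of the remaining processes.
A maximal execution: P2, P9 — then nothing else fits. Verifying each step:
  pool = (1, 3)
  P2 needs (0, 1) <= (1, 3) -> finishes; pool += (2, 3) = (3, 6)
  P9 needs (3, 5) <= (3, 6) -> finishes; pool += (0, 2) = (3, 8)
  P6 cannot run: need (2, 9) vs free (3, 8) (insufficient r3)
  P1 cannot run: need (0, 9) vs free (3, 8) (insufficient r3)
  P3 cannot run: need (8, 9) vs free (3, 8) (insufficient r4 and r3)
Never able to finish: P6, P1 and P3.


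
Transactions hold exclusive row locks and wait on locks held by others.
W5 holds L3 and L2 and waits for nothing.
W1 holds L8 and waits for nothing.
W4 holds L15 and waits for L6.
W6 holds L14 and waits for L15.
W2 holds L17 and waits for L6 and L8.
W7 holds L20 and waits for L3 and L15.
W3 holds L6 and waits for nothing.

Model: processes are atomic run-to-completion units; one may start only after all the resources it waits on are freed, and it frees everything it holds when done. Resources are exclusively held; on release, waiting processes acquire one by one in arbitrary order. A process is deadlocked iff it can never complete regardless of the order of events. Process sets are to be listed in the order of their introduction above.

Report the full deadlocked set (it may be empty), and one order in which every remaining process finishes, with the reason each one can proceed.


The deadlocked set is empty.
Key observation: although several processes wait, no cycle exists — each chain bottoms out at a free runner.
One completion order for the rest: W5, W3, W1, W4, W6, W2, W7.
Step-by-step check:
  W5 waits on nothing -> runs at once and releases L3 and L2
  W3 waits on nothing -> runs at once and releases L6
  W1 waits on nothing -> runs at once and releases L8
  run W4 (all its waits — L6 — are resolved); releases L15
  run W6 (all its waits — L15 — are resolved); releases L14
  run W2 (all its waits — L6 and L8 — are resolved); releases L17
  run W7 (all its waits — L3 and L15 — are resolved); releases L20


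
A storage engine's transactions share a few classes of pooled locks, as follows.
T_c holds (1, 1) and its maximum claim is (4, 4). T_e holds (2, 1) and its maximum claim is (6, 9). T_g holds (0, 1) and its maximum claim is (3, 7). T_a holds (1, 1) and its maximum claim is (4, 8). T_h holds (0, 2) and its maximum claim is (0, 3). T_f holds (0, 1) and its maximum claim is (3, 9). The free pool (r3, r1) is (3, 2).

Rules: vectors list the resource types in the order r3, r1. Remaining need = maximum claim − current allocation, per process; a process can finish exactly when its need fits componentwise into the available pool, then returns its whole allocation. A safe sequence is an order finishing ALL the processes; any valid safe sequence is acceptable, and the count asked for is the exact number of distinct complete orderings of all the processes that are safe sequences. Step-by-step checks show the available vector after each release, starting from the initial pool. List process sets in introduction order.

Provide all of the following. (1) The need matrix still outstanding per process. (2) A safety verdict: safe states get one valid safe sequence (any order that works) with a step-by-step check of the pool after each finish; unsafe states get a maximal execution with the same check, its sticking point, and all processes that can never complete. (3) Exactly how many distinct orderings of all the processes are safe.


(1) Need matrix, components ordered r3, r1:
  T_c: (3, 3)
  T_e: (4, 8)
  T_g: (3, 6)
  T_a: (3, 7)
  T_h: (0, 1)
  T_f: (3, 8)
(2) UNSAFE.
Key observation: even finishing T_h, T_c leaves just (4, 5) free — too little r1 for any of the remaining processes.
The run T_h, T_c cannot be extended any further. Walking it through:
  pool = (3, 2)
  T_h: need (0, 1) fits (3, 2); releases (0, 2), pool now (3, 4)
  T_c: need (3, 3) fits (3, 4); releases (1, 1), pool now (4, 5)
  T_e cannot run: need (4, 8) vs free (4, 5) (insufficient r1)
  T_g cannot run: need (3, 6) vs free (4, 5) (insufficient r1)
  T_a cannot run: need (3, 7) vs free (4, 5) (insufficient r1)
  T_f cannot run: need (3, 8) vs free (4, 5) (insufficient r1)
Never able to finish: T_e, T_g, T_a and T_f.
(3) The exact count: 0 of the possible complete orderings are safe sequences.


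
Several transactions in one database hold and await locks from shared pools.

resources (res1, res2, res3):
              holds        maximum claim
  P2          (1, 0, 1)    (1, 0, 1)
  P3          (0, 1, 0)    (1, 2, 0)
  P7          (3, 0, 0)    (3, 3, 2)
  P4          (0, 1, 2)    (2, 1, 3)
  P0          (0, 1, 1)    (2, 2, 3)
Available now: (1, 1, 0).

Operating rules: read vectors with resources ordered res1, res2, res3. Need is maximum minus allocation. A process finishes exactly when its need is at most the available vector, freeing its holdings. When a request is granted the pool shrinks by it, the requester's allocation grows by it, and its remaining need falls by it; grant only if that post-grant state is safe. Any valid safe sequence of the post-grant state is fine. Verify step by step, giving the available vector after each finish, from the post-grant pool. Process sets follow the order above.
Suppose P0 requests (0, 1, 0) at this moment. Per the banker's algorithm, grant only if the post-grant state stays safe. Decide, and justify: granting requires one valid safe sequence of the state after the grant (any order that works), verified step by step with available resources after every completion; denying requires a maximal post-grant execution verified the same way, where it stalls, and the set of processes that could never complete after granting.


GRANT. The post-grant state is safe; one safe sequence: P2, P4, P0, P7, P3.
Key observation: even at the reduced pool (1, 0, 0), P2 fits immediately, so safety survives the grant.
Verifying the post-grant state step by step:
  pool = (1, 0, 0)
  P2 needs (0, 0, 0) <= (1, 0, 0) -> finishes; pool += (1, 0, 1) = (2, 0, 1)
  P4 needs (2, 0, 1) <= (2, 0, 1) -> finishes; pool += (0, 1, 2) = (2, 1, 3)
  P0 needs (2, 0, 2) <= (2, 1, 3) -> finishes; pool += (0, 2, 1) = (2, 3, 4)
  P7 needs (0, 3, 2) <= (2, 3, 4) -> finishes; pool += (3, 0, 0) = (5, 3, 4)
  P3 needs (1, 1, 0) <= (5, 3, 4) -> finishes; pool += (0, 1, 0) = (5, 4, 4)
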